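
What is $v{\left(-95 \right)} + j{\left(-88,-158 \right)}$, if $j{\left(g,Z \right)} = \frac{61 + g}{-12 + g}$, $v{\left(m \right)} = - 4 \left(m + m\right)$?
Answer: $\frac{76027}{100} \approx 760.27$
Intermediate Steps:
$v{\left(m \right)} = - 8 m$ ($v{\left(m \right)} = - 4 \cdot 2 m = - 8 m$)
$j{\left(g,Z \right)} = \frac{61 + g}{-12 + g}$
$v{\left(-95 \right)} + j{\left(-88,-158 \right)} = \left(-8\right) \left(-95\right) + \frac{61 - 88}{-12 - 88} = 760 + \frac{1}{-100} \left(-27\right) = 760 - - \frac{27}{100} = 760 + \frac{27}{100} = \frac{76027}{100}$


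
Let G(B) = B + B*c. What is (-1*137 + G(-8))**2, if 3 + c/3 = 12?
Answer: 130321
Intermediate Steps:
c = 27 (c = -9 + 3*12 = -9 + 36 = 27)
G(B) = 28*B (G(B) = B + B*27 = B + 27*B = 28*B)
(-1*137 + G(-8))**2 = (-1*137 + 28*(-8))**2 = (-137 - 224)**2 = (-361)**2 = 130321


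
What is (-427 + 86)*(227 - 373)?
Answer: 49786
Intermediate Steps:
(-427 + 86)*(227 - 373) = -341*(-146) = 49786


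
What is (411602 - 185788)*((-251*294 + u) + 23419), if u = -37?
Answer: -11383735368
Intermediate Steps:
(411602 - 185788)*((-251*294 + u) + 23419) = (411602 - 185788)*((-251*294 - 37) + 23419) = 225814*((-73794 - 37) + 23419) = 225814*(-73831 + 23419) = 225814*(-50412) = -11383735368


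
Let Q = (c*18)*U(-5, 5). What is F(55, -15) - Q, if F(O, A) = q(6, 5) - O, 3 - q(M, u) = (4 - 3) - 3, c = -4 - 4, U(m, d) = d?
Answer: 670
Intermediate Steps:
c = -8
q(M, u) = 5 (q(M, u) = 3 - ((4 - 3) - 3) = 3 - (1 - 3) = 3 - 1*(-2) = 3 + 2 = 5)
Q = -720 (Q = -8*18*5 = -144*5 = -720)
F(O, A) = 5 - O
F(55, -15) - Q = (5 - 1*55) - 1*(-720) = (5 - 55) + 720 = -50 + 720 = 670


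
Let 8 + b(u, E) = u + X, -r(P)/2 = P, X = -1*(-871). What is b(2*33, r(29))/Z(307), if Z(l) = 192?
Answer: 929/192 ≈ 4.8385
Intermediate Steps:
X = 871
r(P) = -2*P
b(u, E) = 863 + u (b(u, E) = -8 + (u + 871) = -8 + (871 + u) = 863 + u)
b(2*33, r(29))/Z(307) = (863 + 2*33)/192 = (863 + 66)*(1/192) = 929*(1/192) = 929/192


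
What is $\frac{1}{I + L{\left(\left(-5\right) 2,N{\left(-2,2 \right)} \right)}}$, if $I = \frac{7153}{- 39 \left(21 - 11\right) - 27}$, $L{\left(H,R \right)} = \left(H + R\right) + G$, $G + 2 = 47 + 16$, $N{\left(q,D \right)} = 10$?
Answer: $\frac{417}{18284} \approx 0.022807$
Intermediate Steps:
$G = 61$ ($G = -2 + \left(47 + 16\right) = -2 + 63 = 61$)
$L{\left(H,R \right)} = 61 + H + R$ ($L{\left(H,R \right)} = \left(H + R\right) + 61 = 61 + H + R$)
$I = - \frac{7153}{417}$ ($I = \frac{7153}{- 39 \left(21 - 11\right) - 27} = \frac{7153}{\left(-39\right) 10 - 27} = \frac{7153}{-390 - 27} = \frac{7153}{-417} = 7153 \left(- \frac{1}{417}\right) = - \frac{7153}{417} \approx -17.153$)
$\frac{1}{I + L{\left(\left(-5\right) 2,N{\left(-2,2 \right)} \right)}} = \frac{1}{- \frac{7153}{417} + \left(61 - 10 + 10\right)} = \frac{1}{- \frac{7153}{417} + 61} = \frac{1}{\frac{18284}{417}} = \frac{417}{18284}$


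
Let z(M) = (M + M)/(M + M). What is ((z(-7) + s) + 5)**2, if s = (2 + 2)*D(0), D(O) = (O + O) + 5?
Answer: 676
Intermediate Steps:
D(O) = 5 + 2*O (D(O) = 2*O + 5 = 5 + 2*O)
z(M) = 1 (z(M) = (2*M)/((2*M)) = (2*M)*(1/(2*M)) = 1)
s = 20 (s = (2 + 2)*(5 + 2*0) = 4*(5 + 0) = 4*5 = 20)
((z(-7) + s) + 5)**2 = ((1 + 20) + 5)**2 = (21 + 5)**2 = 26**2 = 676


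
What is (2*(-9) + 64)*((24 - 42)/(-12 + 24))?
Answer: -69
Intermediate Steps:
(2*(-9) + 64)*((24 - 42)/(-12 + 24)) = (-18 + 64)*(-18/12) = 46*(-18*1/12) = 46*(-3/2) = -69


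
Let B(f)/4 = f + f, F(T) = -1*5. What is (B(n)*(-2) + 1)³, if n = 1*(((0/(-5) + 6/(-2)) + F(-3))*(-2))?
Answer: -16581375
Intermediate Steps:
F(T) = -5
n = 16 (n = 1*(((0/(-5) + 6/(-2)) - 5)*(-2)) = 1*(((0*(-⅕) + 6*(-½)) - 5)*(-2)) = 1*(((0 - 3) - 5)*(-2)) = 1*((-3 - 5)*(-2)) = 1*(-8*(-2)) = 1*16 = 16)
B(f) = 8*f (B(f) = 4*(f + f) = 4*(2*f) = 8*f)
(B(n)*(-2) + 1)³ = ((8*16)*(-2) + 1)³ = (128*(-2) + 1)³ = (-256 + 1)³ = (-255)³ = -16581375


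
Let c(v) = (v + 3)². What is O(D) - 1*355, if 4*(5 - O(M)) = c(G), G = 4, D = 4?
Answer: -1449/4 ≈ -362.25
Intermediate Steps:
c(v) = (3 + v)²
O(M) = -29/4 (O(M) = 5 - (3 + 4)²/4 = 5 - ¼*7² = 5 - ¼*49 = 5 - 49/4 = -29/4)
O(D) - 1*355 = -29/4 - 1*355 = -29/4 - 355 = -1449/4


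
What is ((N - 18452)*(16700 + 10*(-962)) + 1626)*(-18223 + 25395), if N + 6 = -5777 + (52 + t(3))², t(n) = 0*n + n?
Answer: -1076984627928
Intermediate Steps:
t(n) = n (t(n) = 0 + n = n)
N = -2758 (N = -6 + (-5777 + (52 + 3)²) = -6 + (-5777 + 55²) = -6 + (-5777 + 3025) = -6 - 2752 = -2758)
((N - 18452)*(16700 + 10*(-962)) + 1626)*(-18223 + 25395) = ((-2758 - 18452)*(16700 + 10*(-962)) + 1626)*(-18223 + 25395) = (-21210*(16700 - 9620) + 1626)*7172 = (-21210*7080 + 1626)*7172 = (-150166800 + 1626)*7172 = -150165174*7172 = -1076984627928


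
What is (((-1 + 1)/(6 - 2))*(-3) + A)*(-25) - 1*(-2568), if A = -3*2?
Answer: 2718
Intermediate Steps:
A = -6
(((-1 + 1)/(6 - 2))*(-3) + A)*(-25) - 1*(-2568) = (((-1 + 1)/(6 - 2))*(-3) - 6)*(-25) - 1*(-2568) = ((0/4)*(-3) - 6)*(-25) + 2568 = ((0*(¼))*(-3) - 6)*(-25) + 2568 = (0*(-3) - 6)*(-25) + 2568 = (0 - 6)*(-25) + 2568 = -6*(-25) + 2568 = 150 + 2568 = 2718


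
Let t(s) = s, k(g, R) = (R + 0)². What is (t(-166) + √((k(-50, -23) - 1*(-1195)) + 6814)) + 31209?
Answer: 31043 + √8538 ≈ 31135.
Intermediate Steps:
k(g, R) = R²
(t(-166) + √((k(-50, -23) - 1*(-1195)) + 6814)) + 31209 = (-166 + √(((-23)² - 1*(-1195)) + 6814)) + 31209 = (-166 + √((529 + 1195) + 6814)) + 31209 = (-166 + √(1724 + 6814)) + 31209 = (-166 + √8538) + 31209 = 31043 + √8538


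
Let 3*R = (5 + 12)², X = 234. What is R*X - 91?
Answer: 22451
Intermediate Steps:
R = 289/3 (R = (5 + 12)²/3 = (⅓)*17² = (⅓)*289 = 289/3 ≈ 96.333)
R*X - 91 = (289/3)*234 - 91 = 22542 - 91 = 22451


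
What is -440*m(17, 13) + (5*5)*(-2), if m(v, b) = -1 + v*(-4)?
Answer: 30310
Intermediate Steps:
m(v, b) = -1 - 4*v
-440*m(17, 13) + (5*5)*(-2) = -440*(-1 - 4*17) + (5*5)*(-2) = -440*(-1 - 68) + 25*(-2) = -440*(-69) - 50 = 30360 - 50 = 30310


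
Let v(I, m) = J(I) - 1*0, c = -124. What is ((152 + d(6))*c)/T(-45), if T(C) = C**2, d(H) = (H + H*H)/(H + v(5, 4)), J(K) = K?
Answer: -212536/22275 ≈ -9.5415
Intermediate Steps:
v(I, m) = I (v(I, m) = I - 1*0 = I + 0 = I)
d(H) = (H + H**2)/(5 + H) (d(H) = (H + H*H)/(H + 5) = (H + H**2)/(5 + H))
((152 + d(6))*c)/T(-45) = ((152 + 6*(1 + 6)/(5 + 6))*(-124))/((-45)**2) = ((152 + 6*7/11)*(-124))/2025 = ((152 + 6*(1/11)*7)*(-124))*(1/2025) = ((152 + 42/11)*(-124))*(1/2025) = ((1714/11)*(-124))*(1/2025) = -212536/11*1/2025 = -212536/22275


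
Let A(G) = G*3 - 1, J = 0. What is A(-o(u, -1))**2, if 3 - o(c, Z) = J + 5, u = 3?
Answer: 25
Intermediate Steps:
o(c, Z) = -2 (o(c, Z) = 3 - (0 + 5) = 3 - 1*5 = 3 - 5 = -2)
A(G) = -1 + 3*G (A(G) = 3*G - 1 = -1 + 3*G)
A(-o(u, -1))**2 = (-1 + 3*(-1*(-2)))**2 = (-1 + 3*2)**2 = (-1 + 6)**2 = 5**2 = 25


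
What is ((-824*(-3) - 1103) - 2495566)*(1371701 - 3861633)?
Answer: 6210380924604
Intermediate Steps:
((-824*(-3) - 1103) - 2495566)*(1371701 - 3861633) = ((2472 - 1103) - 2495566)*(-2489932) = (1369 - 2495566)*(-2489932) = -2494197*(-2489932) = 6210380924604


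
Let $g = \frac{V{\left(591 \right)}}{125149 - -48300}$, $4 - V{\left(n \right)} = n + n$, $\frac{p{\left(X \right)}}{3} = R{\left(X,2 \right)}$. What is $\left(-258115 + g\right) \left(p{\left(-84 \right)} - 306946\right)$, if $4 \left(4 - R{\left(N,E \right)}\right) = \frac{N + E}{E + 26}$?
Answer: $\frac{109930178662542879}{1387592} \approx 7.9224 \cdot 10^{10}$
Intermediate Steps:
$R{\left(N,E \right)} = 4 - \frac{E + N}{4 \left(26 + E\right)}$ ($R{\left(N,E \right)} = 4 - \frac{\left(N + E\right) \frac{1}{E + 26}}{4} = 4 - \frac{\left(E + N\right) \frac{1}{26 + E}}{4} = 4 - \frac{\frac{1}{26 + E} \left(E + N\right)}{4} = 4 - \frac{E + N}{4 \left(26 + E\right)}$)
$p{\left(X \right)} = \frac{669}{56} - \frac{3 X}{112}$ ($p{\left(X \right)} = 3 \frac{416 - X + 15 \cdot 2}{4 \left(26 + 2\right)} = 3 \frac{416 - X + 30}{4 \cdot 28} = 3 \cdot \frac{1}{4} \cdot \frac{1}{28} \left(446 - X\right) = 3 \left(\frac{223}{56} - \frac{X}{112}\right) = \frac{669}{56} - \frac{3 X}{112}$)
$V{\left(n \right)} = 4 - 2 n$ ($V{\left(n \right)} = 4 - \left(n + n\right) = 4 - 2 n$)
$g = - \frac{1178}{173449}$ ($g = \frac{4 - 1182}{125149 - -48300} = \frac{4 - 1182}{125149 + 48300} = - \frac{1178}{173449} \approx -0.0067916$)
$\left(-258115 + g\right) \left(p{\left(-84 \right)} - 306946\right) = \left(-258115 - \frac{1178}{173449}\right) \left(\left(\frac{669}{56} - - \frac{9}{4}\right) - 306946\right) = - \frac{44769789813 \left(\left(\frac{669}{56} + \frac{9}{4}\right) - 306946\right)}{173449} = - \frac{44769789813 \left(\frac{795}{56} - 306946\right)}{173449} = \left(- \frac{44769789813}{173449}\right) \left(- \frac{17188181}{56}\right) = \frac{109930178662542879}{1387592}$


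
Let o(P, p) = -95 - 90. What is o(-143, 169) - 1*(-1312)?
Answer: 1127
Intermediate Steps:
o(P, p) = -185
o(-143, 169) - 1*(-1312) = -185 - 1*(-1312) = -185 + 1312 = 1127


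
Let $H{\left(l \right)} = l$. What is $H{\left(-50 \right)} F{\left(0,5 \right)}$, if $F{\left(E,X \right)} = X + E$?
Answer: $-250$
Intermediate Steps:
$F{\left(E,X \right)} = E + X$
$H{\left(-50 \right)} F{\left(0,5 \right)} = - 50 \left(0 + 5\right) = \left(-50\right) 5 = -250$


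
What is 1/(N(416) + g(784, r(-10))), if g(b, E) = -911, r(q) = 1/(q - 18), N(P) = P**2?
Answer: 1/172145 ≈ 5.8091e-6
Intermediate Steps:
r(q) = 1/(-18 + q)
1/(N(416) + g(784, r(-10))) = 1/(416**2 - 911) = 1/(173056 - 911) = 1/172145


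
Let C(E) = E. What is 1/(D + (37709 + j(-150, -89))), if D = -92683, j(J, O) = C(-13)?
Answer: -1/54987 ≈ -1.8186e-5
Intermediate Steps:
j(J, O) = -13
1/(D + (37709 + j(-150, -89))) = 1/(-92683 + (37709 - 13)) = 1/(-92683 + 37696) = 1/(-54987) = -1/54987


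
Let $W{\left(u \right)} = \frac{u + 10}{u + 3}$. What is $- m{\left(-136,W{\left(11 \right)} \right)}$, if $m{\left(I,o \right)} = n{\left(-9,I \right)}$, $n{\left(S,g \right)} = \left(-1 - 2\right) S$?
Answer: $-27$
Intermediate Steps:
$W{\left(u \right)} = \frac{10 + u}{3 + u}$
$n{\left(S,g \right)} = - 3 S$
$m{\left(I,o \right)} = 27$ ($m{\left(I,o \right)} = \left(-3\right) \left(-9\right) = 27$)
$- m{\left(-136,W{\left(11 \right)} \right)} = \left(-1\right) 27 = -27$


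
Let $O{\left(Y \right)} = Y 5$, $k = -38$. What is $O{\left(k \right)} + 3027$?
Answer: $2837$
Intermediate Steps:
$O{\left(Y \right)} = 5 Y$
$O{\left(k \right)} + 3027 = 5 \left(-38\right) + 3027 = -190 + 3027 = 2837$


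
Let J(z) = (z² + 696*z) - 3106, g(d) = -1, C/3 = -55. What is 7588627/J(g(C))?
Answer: -7588627/3801 ≈ -1996.5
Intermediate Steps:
C = -165 (C = 3*(-55) = -165)
J(z) = -3106 + z² + 696*z
7588627/J(g(C)) = 7588627/(-3106 + (-1)² + 696*(-1)) = 7588627/(-3106 + 1 - 696) = 7588627/(-3801) = 7588627*(-1/3801) = -7588627/3801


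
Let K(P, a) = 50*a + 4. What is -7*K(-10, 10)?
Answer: -3528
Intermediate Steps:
K(P, a) = 4 + 50*a
-7*K(-10, 10) = -7*(4 + 50*10) = -7*(4 + 500) = -7*504 = -3528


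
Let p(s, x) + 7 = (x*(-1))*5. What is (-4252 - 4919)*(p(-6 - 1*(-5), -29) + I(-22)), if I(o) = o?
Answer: -1063836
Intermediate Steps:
p(s, x) = -7 - 5*x (p(s, x) = -7 + (x*(-1))*5 = -7 - x*5 = -7 - 5*x)
(-4252 - 4919)*(p(-6 - 1*(-5), -29) + I(-22)) = (-4252 - 4919)*((-7 - 5*(-29)) - 22) = -9171*((-7 + 145) - 22) = -9171*(138 - 22) = -9171*116 = -1063836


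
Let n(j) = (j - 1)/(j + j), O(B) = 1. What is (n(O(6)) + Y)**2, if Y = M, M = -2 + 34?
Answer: 1024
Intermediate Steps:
M = 32
n(j) = (-1 + j)/(2*j) (n(j) = (-1 + j)/((2*j)) = (-1 + j)*(1/(2*j)) = (-1 + j)/(2*j))
Y = 32
(n(O(6)) + Y)**2 = ((1/2)*(-1 + 1)/1 + 32)**2 = ((1/2)*1*0 + 32)**2 = (0 + 32)**2 = 32**2 = 1024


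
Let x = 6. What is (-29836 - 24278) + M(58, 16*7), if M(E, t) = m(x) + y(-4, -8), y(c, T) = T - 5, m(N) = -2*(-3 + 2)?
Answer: -54125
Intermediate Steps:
m(N) = 2 (m(N) = -2*(-1) = 2)
y(c, T) = -5 + T
M(E, t) = -11 (M(E, t) = 2 + (-5 - 8) = 2 - 13 = -11)
(-29836 - 24278) + M(58, 16*7) = (-29836 - 24278) - 11 = -54114 - 11 = -54125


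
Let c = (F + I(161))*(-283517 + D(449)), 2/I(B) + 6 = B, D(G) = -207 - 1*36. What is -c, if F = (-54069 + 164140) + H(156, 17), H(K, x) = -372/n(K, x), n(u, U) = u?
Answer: 12586928807072/403 ≈ 3.1233e+10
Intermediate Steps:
D(G) = -243 (D(G) = -207 - 36 = -243)
H(K, x) = -372/K
I(B) = 2/(-6 + B)
F = 1430892/13 (F = (-54069 + 164140) - 372/156 = 110071 - 372*1/156 = 110071 - 31/13 = 1430892/13 ≈ 1.1007e+5)
c = -12586928807072/403 (c = (1430892/13 + 2/(-6 + 161))*(-283517 - 243) = (1430892/13 + 2/155)*(-283760) = (221788286/2015)*(-283760) = -12586928807072/403 ≈ -3.1233e+10)
-c = -1*(-12586928807072/403) = 12586928807072/403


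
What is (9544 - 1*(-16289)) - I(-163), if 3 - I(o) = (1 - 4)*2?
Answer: 25824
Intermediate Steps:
I(o) = 9 (I(o) = 3 - (1 - 4)*2 = 3 - (-3)*2 = 3 - 1*(-6) = 3 + 6 = 9)
(9544 - 1*(-16289)) - I(-163) = (9544 - 1*(-16289)) - 1*9 = (9544 + 16289) - 9 = 25833 - 9 = 25824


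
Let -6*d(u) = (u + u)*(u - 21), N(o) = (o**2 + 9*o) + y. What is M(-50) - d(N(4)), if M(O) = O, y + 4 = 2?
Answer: 1300/3 ≈ 433.33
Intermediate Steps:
y = -2 (y = -4 + 2 = -2)
N(o) = -2 + o**2 + 9*o (N(o) = (o**2 + 9*o) - 2 = -2 + o**2 + 9*o)
d(u) = -u*(-21 + u)/3 (d(u) = -(u + u)*(u - 21)/6 = -2*u*(-21 + u)/6 = -u*(-21 + u)/3)
M(-50) - d(N(4)) = -50 - (-2 + 4**2 + 9*4)*(21 - (-2 + 4**2 + 9*4))/3 = -50 - (-2 + 16 + 36)*(21 - (-2 + 16 + 36))/3 = -50 - 50*(21 - 1*50)/3 = -50 - 50*(21 - 50)/3 = -50 - 50*(-29)/3 = -50 - 1*(-1450/3) = -50 + 1450/3 = 1300/3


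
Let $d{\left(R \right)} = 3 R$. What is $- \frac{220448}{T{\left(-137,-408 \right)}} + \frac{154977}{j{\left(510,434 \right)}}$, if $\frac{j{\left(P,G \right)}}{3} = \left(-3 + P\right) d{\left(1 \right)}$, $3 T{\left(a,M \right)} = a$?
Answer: $\frac{1012981507}{208377} \approx 4861.3$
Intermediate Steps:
$T{\left(a,M \right)} = \frac{a}{3}$
$j{\left(P,G \right)} = -27 + 9 P$ ($j{\left(P,G \right)} = 3 \left(-3 + P\right) 3 \cdot 1 = 3 \left(-3 + P\right) 3 = 3 \left(-9 + 3 P\right) = -27 + 9 P$)
$- \frac{220448}{T{\left(-137,-408 \right)}} + \frac{154977}{j{\left(510,434 \right)}} = - \frac{220448}{\frac{1}{3} \left(-137\right)} + \frac{154977}{-27 + 9 \cdot 510} = - \frac{220448}{- \frac{137}{3}} + \frac{154977}{-27 + 4590} = \left(-220448\right) \left(- \frac{3}{137}\right) + \frac{154977}{4563} = \frac{661344}{137} + 154977 \cdot \frac{1}{4563} = \frac{661344}{137} + \frac{51659}{1521} = \frac{1012981507}{208377}$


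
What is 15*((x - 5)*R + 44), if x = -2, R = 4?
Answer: 240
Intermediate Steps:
15*((x - 5)*R + 44) = 15*((-2 - 5)*4 + 44) = 15*(-7*4 + 44) = 15*(-28 + 44) = 15*16 = 240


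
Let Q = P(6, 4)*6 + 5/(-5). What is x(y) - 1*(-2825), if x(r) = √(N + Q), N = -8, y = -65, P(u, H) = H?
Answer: 2825 + √15 ≈ 2828.9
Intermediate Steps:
Q = 23 (Q = 4*6 + 5/(-5) = 24 + 5*(-⅕) = 24 - 1 = 23)
x(r) = √15 (x(r) = √(-8 + 23) = √15)
x(y) - 1*(-2825) = √15 - 1*(-2825) = √15 + 2825 = 2825 + √15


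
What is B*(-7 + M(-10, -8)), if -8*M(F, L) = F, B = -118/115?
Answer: 59/10 ≈ 5.9000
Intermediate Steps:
B = -118/115 (B = -118*1/115 = -118/115 ≈ -1.0261)
M(F, L) = -F/8
B*(-7 + M(-10, -8)) = -118*(-7 - ⅛*(-10))/115 = -118*(-7 + 5/4)/115 = -118/115*(-23/4) = 59/10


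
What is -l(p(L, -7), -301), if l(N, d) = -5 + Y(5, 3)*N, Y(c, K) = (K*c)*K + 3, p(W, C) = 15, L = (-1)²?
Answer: -715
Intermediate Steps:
L = 1
Y(c, K) = 3 + c*K² (Y(c, K) = c*K² + 3 = 3 + c*K²)
l(N, d) = -5 + 48*N (l(N, d) = -5 + (3 + 5*3²)*N = -5 + (3 + 5*9)*N = -5 + (3 + 45)*N = -5 + 48*N)
-l(p(L, -7), -301) = -(-5 + 48*15) = -(-5 + 720) = -1*715 = -715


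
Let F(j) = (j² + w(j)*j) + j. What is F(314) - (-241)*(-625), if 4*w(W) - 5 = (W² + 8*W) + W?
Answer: 15820609/2 ≈ 7.9103e+6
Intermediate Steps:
w(W) = 5/4 + W²/4 + 9*W/4 (w(W) = 5/4 + ((W² + 8*W) + W)/4 = 5/4 + (W² + 9*W)/4 = 5/4 + (W²/4 + 9*W/4) = 5/4 + W²/4 + 9*W/4)
F(j) = j + j² + j*(5/4 + j²/4 + 9*j/4) (F(j) = (j² + (5/4 + j²/4 + 9*j/4)*j) + j = (j² + j*(5/4 + j²/4 + 9*j/4)) + j = j + j² + j*(5/4 + j²/4 + 9*j/4))
F(314) - (-241)*(-625) = (¼)*314*(9 + 314² + 13*314) - (-241)*(-625) = (¼)*314*(9 + 98596 + 4082) - 1*150625 = (¼)*314*102687 - 150625 = 16121859/2 - 150625 = 15820609/2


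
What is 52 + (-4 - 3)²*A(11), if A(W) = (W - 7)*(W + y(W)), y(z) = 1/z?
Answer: 24484/11 ≈ 2225.8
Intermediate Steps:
y(z) = 1/z
A(W) = (-7 + W)*(W + 1/W) (A(W) = (W - 7)*(W + 1/W) = (-7 + W)*(W + 1/W))
52 + (-4 - 3)²*A(11) = 52 + (-4 - 3)²*(1 + 11² - 7*11 - 7/11) = 52 + (-7)²*(1 + 121 - 77 - 7*1/11) = 52 + 49*(1 + 121 - 77 - 7/11) = 52 + 49*(488/11) = 52 + 23912/11 = 24484/11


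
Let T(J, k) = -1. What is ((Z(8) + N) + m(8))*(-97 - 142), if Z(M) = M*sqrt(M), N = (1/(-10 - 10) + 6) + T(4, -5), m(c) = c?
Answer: -61901/20 - 3824*sqrt(2) ≈ -8503.0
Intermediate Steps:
N = 99/20 (N = (1/(-10 - 10) + 6) - 1 = (1/(-20) + 6) - 1 = (-1/20 + 6) - 1 = 119/20 - 1 = 99/20 ≈ 4.9500)
Z(M) = M**(3/2)
((Z(8) + N) + m(8))*(-97 - 142) = ((8**(3/2) + 99/20) + 8)*(-97 - 142) = ((16*sqrt(2) + 99/20) + 8)*(-239) = ((99/20 + 16*sqrt(2)) + 8)*(-239) = (259/20 + 16*sqrt(2))*(-239) = -61901/20 - 3824*sqrt(2)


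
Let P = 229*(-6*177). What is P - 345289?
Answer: -588487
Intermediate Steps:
P = -243198 (P = 229*(-1062) = -243198)
P - 345289 = -243198 - 345289 = -588487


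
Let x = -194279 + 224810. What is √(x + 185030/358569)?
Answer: 11*√3604673798249/119523 ≈ 174.73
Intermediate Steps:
x = 30531
√(x + 185030/358569) = √(30531 + 185030/358569) = √(10947655169/358569) = 11*√3604673798249/119523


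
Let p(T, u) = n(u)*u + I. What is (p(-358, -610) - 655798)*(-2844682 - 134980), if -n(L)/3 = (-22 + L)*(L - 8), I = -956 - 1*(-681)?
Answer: -2127770695733634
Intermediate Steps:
I = -275 (I = -956 + 681 = -275)
n(L) = -3*(-22 + L)*(-8 + L) (n(L) = -3*(-22 + L)*(L - 8) = -3*(-22 + L)*(-8 + L))
p(T, u) = -275 + u*(-528 - 3*u² + 90*u) (p(T, u) = (-528 - 3*u² + 90*u)*u - 275 = u*(-528 - 3*u² + 90*u) - 275 = -275 + u*(-528 - 3*u² + 90*u))
(p(-358, -610) - 655798)*(-2844682 - 134980) = ((-275 - 3*(-610)*(176 + (-610)² - 30*(-610))) - 655798)*(-2844682 - 134980) = ((-275 - 3*(-610)*(176 + 372100 + 18300)) - 655798)*(-2979662) = ((-275 - 3*(-610)*390576) - 655798)*(-2979662) = ((-275 + 714754080) - 655798)*(-2979662) = (714753805 - 655798)*(-2979662) = 714098007*(-2979662) = -2127770695733634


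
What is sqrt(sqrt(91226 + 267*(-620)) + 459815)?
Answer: sqrt(459815 + I*sqrt(74314)) ≈ 678.1 + 0.201*I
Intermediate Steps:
sqrt(sqrt(91226 + 267*(-620)) + 459815) = sqrt(sqrt(91226 - 165540) + 459815) = sqrt(sqrt(-74314) + 459815) = sqrt(I*sqrt(74314) + 459815) = sqrt(459815 + I*sqrt(74314))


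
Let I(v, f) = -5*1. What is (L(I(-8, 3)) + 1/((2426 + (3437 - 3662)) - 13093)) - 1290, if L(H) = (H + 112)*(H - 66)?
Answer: -96797205/10892 ≈ -8887.0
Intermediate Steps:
I(v, f) = -5
L(H) = (-66 + H)*(112 + H) (L(H) = (112 + H)*(-66 + H) = (-66 + H)*(112 + H))
(L(I(-8, 3)) + 1/((2426 + (3437 - 3662)) - 13093)) - 1290 = ((-7392 + (-5)² + 46*(-5)) + 1/((2426 + (3437 - 3662)) - 13093)) - 1290 = ((-7392 + 25 - 230) + 1/((2426 - 225) - 13093)) - 1290 = (-7597 + 1/(2201 - 13093)) - 1290 = (-7597 + 1/(-10892)) - 1290 = (-7597 - 1/10892) - 1290 = -82746525/10892 - 1290 = -96797205/10892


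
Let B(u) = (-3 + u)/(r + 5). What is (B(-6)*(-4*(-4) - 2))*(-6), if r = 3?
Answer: 189/2 ≈ 94.500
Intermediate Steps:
B(u) = -3/8 + u/8 (B(u) = (-3 + u)/(3 + 5) = (-3 + u)/8 = (-3 + u)*(1/8) = -3/8 + u/8)
(B(-6)*(-4*(-4) - 2))*(-6) = ((-3/8 + (1/8)*(-6))*(-4*(-4) - 2))*(-6) = ((-3/8 - 3/4)*(16 - 2))*(-6) = -9/8*14*(-6) = -63/4*(-6) = 189/2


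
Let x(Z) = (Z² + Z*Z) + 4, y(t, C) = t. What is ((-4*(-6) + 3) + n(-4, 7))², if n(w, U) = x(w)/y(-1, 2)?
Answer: 81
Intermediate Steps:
x(Z) = 4 + 2*Z² (x(Z) = (Z² + Z²) + 4 = 2*Z² + 4 = 4 + 2*Z²)
n(w, U) = -4 - 2*w² (n(w, U) = (4 + 2*w²)/(-1) = (4 + 2*w²)*(-1) = -4 - 2*w²)
((-4*(-6) + 3) + n(-4, 7))² = ((-4*(-6) + 3) + (-4 - 2*(-4)²))² = ((24 + 3) + (-4 - 2*16))² = (27 + (-4 - 32))² = (27 - 36)² = (-9)² = 81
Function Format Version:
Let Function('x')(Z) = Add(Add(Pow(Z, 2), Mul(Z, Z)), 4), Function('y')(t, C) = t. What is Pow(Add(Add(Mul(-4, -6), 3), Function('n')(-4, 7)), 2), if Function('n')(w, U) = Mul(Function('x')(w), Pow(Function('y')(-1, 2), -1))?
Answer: 81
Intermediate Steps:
Function('x')(Z) = Add(4, Mul(2, Pow(Z, 2))) (Function('x')(Z) = Add(Add(Pow(Z, 2), Pow(Z, 2)), 4) = Add(Mul(2, Pow(Z, 2)), 4) = Add(4, Mul(2, Pow(Z, 2))))
Function('n')(w, U) = Add(-4, Mul(-2, Pow(w, 2))) (Function('n')(w, U) = Mul(Add(4, Mul(2, Pow(w, 2))), Pow(-1, -1)) = Mul(Add(4, Mul(2, Pow(w, 2))), -1) = Add(-4, Mul(-2, Pow(w, 2))))
Pow(Add(Add(Mul(-4, -6), 3), Function('n')(-4, 7)), 2) = Pow(Add(Add(Mul(-4, -6), 3), Add(-4, Mul(-2, Pow(-4, 2)))), 2) = Pow(Add(Add(24, 3), Add(-4, Mul(-2, 16))), 2) = Pow(Add(27, Add(-4, -32)), 2) = Pow(Add(27, -36), 2) = Pow(-9, 2) = 81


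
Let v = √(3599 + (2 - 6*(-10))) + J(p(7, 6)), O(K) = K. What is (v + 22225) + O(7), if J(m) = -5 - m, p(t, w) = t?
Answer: 22220 + √3661 ≈ 22281.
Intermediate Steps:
v = -12 + √3661 (v = √(3599 + (2 - 6*(-10))) + (-5 - 1*7) = √(3599 + (2 + 60)) + (-5 - 7) = √(3599 + 62) - 12 = √3661 - 12 = -12 + √3661 ≈ 48.506)
(v + 22225) + O(7) = ((-12 + √3661) + 22225) + 7 = (22213 + √3661) + 7 = 22220 + √3661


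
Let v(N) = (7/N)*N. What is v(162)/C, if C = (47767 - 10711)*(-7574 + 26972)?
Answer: 7/718812288 ≈ 9.7383e-9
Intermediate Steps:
C = 718812288 (C = 37056*19398 = 718812288)
v(N) = 7
v(162)/C = 7/718812288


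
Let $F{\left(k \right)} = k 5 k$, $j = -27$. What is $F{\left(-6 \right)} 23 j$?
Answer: $-111780$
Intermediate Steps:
$F{\left(k \right)} = 5 k^{2}$ ($F{\left(k \right)} = 5 k k = 5 k^{2}$)
$F{\left(-6 \right)} 23 j = 5 \left(-6\right)^{2} \cdot 23 \left(-27\right) = 5 \cdot 36 \cdot 23 \left(-27\right) = 180 \cdot 23 \left(-27\right) = 4140 \left(-27\right) = -111780$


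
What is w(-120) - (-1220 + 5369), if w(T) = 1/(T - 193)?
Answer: -1298638/313 ≈ -4149.0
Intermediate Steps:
w(T) = 1/(-193 + T)
w(-120) - (-1220 + 5369) = 1/(-193 - 120) - (-1220 + 5369) = 1/(-313) - 1*4149 = -1/313 - 4149 = -1298638/313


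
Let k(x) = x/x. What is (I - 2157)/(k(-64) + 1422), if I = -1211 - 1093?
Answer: -4461/1423 ≈ -3.1349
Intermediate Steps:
k(x) = 1
I = -2304
(I - 2157)/(k(-64) + 1422) = (-2304 - 2157)/(1 + 1422) = -4461/1423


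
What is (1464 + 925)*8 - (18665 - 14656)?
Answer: 15103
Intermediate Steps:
(1464 + 925)*8 - (18665 - 14656) = 2389*8 - 1*4009 = 19112 - 4009 = 15103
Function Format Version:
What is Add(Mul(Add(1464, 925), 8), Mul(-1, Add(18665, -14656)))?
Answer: 15103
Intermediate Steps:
Add(Mul(Add(1464, 925), 8), Mul(-1, Add(18665, -14656))) = Add(Mul(2389, 8), Mul(-1, 4009)) = Add(19112, -4009) = 15103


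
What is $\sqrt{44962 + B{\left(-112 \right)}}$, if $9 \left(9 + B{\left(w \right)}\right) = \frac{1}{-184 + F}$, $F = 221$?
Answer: $\frac{5 \sqrt{22154638}}{111} \approx 212.02$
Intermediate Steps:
$B{\left(w \right)} = - \frac{2996}{333}$ ($B{\left(w \right)} = -9 + \frac{1}{9 \left(-184 + 221\right)} = -9 + \frac{1}{9 \cdot 37} = -9 + \frac{1}{9} \cdot \frac{1}{37} = -9 + \frac{1}{333} = - \frac{2996}{333}$)
$\sqrt{44962 + B{\left(-112 \right)}} = \sqrt{44962 - \frac{2996}{333}} = \sqrt{\frac{14969350}{333}} = \frac{5 \sqrt{22154638}}{111}$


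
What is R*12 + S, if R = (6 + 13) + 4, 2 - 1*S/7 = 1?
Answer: 283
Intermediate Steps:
S = 7 (S = 14 - 7*1 = 14 - 7 = 7)
R = 23 (R = 19 + 4 = 23)
R*12 + S = 23*12 + 7 = 276 + 7 = 283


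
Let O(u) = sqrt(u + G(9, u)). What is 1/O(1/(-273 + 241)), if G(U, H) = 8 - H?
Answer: sqrt(2)/4 ≈ 0.35355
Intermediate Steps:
O(u) = 2*sqrt(2) (O(u) = sqrt(u + (8 - u)) = sqrt(8) = 2*sqrt(2))
1/O(1/(-273 + 241)) = 1/(2*sqrt(2)) = sqrt(2)/4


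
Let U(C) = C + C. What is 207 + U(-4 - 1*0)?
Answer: 199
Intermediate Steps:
U(C) = 2*C
207 + U(-4 - 1*0) = 207 + 2*(-4 - 1*0) = 207 + 2*(-4 + 0) = 207 + 2*(-4) = 207 - 8 = 199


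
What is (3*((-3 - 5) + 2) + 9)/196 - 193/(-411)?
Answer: 34129/80556 ≈ 0.42367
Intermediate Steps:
(3*((-3 - 5) + 2) + 9)/196 - 193/(-411) = (3*(-8 + 2) + 9)*(1/196) - 193*(-1/411) = (3*(-6) + 9)*(1/196) + 193/411 = (-18 + 9)*(1/196) + 193/411 = -9*1/196 + 193/411 = -9/196 + 193/411 = 34129/80556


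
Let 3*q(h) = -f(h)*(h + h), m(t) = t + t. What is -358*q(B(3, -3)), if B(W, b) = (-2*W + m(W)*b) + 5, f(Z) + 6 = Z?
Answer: 340100/3 ≈ 1.1337e+5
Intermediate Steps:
m(t) = 2*t
f(Z) = -6 + Z
B(W, b) = 5 - 2*W + 2*W*b (B(W, b) = (-2*W + (2*W)*b) + 5 = (-2*W + 2*W*b) + 5 = 5 - 2*W + 2*W*b)
q(h) = -2*h*(-6 + h)/3 (q(h) = (-(-6 + h)*(h + h))/3 = (-(-6 + h)*2*h)/3 = (-2*h*(-6 + h))/3 = -2*h*(-6 + h)/3)
-358*q(B(3, -3)) = -716*(5 - 2*3 + 2*3*(-3))*(6 - (5 - 2*3 + 2*3*(-3)))/3 = -716*(5 - 6 - 18)*(6 - (5 - 6 - 18))/3 = -716*(-19)*(6 - 1*(-19))/3 = -716*(-19)*(6 + 19)/3 = -716*(-19)*25/3 = -358*(-950/3) = 340100/3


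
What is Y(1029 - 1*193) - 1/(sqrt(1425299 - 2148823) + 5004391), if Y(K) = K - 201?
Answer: 15902895547792784/25043930004405 + 2*I*sqrt(180881)/25043930004405 ≈ 635.0 + 3.3964e-11*I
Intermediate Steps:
Y(K) = -201 + K
Y(1029 - 1*193) - 1/(sqrt(1425299 - 2148823) + 5004391) = (-201 + (1029 - 1*193)) - 1/(sqrt(1425299 - 2148823) + 5004391) = (-201 + (1029 - 193)) - 1/(sqrt(-723524) + 5004391) = (-201 + 836) - 1/(2*I*sqrt(180881) + 5004391) = 635 - 1/(5004391 + 2*I*sqrt(180881))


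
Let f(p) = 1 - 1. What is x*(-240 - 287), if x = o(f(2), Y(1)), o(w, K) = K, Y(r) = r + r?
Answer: -1054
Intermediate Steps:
f(p) = 0
Y(r) = 2*r
x = 2 (x = 2*1 = 2)
x*(-240 - 287) = 2*(-240 - 287) = 2*(-527) = -1054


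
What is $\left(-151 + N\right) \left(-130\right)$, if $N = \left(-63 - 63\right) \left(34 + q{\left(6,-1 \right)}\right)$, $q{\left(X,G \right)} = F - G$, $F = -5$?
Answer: $511030$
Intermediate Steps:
$q{\left(X,G \right)} = -5 - G$
$N = -3780$ ($N = \left(-63 - 63\right) \left(34 - 4\right) = - 126 \left(34 + \left(-5 + 1\right)\right) = - 126 \left(34 - 4\right) = \left(-126\right) 30 = -3780$)
$\left(-151 + N\right) \left(-130\right) = \left(-151 - 3780\right) \left(-130\right) = \left(-3931\right) \left(-130\right) = 511030$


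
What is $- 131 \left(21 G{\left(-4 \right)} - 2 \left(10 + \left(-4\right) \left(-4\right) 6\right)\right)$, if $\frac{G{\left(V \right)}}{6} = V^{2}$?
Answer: $-236324$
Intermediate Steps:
$G{\left(V \right)} = 6 V^{2}$
$- 131 \left(21 G{\left(-4 \right)} - 2 \left(10 + \left(-4\right) \left(-4\right) 6\right)\right) = - 131 \left(21 \cdot 6 \left(-4\right)^{2} - 2 \left(10 + \left(-4\right) \left(-4\right) 6\right)\right) = - 131 \left(21 \cdot 6 \cdot 16 - 2 \left(10 + 16 \cdot 6\right)\right) = - 131 \left(21 \cdot 96 - 2 \left(10 + 96\right)\right) = - 131 \left(2016 - 212\right) = \left(-131\right) 1804 = -236324$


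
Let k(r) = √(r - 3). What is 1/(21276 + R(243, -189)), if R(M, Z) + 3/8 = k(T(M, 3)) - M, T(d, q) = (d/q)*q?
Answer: 448696/9437249587 - 256*√15/28311748761 ≈ 4.7510e-5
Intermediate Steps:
T(d, q) = d
k(r) = √(-3 + r)
R(M, Z) = -3/8 + √(-3 + M) - M (R(M, Z) = -3/8 + (√(-3 + M) - M) = -3/8 + √(-3 + M) - M)
1/(21276 + R(243, -189)) = 1/(21276 + (-3/8 + √(-3 + 243) - 1*243)) = 1/(21276 + (-3/8 + √240 - 243)) = 1/(21276 + (-3/8 + 4*√15 - 243)) = 1/(21276 + (-1947/8 + 4*√15)) = 1/(168261/8 + 4*√15)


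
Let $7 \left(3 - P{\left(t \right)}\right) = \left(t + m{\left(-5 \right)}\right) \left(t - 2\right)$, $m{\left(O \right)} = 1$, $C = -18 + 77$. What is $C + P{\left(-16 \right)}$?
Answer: $\frac{164}{7} \approx 23.429$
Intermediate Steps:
$C = 59$
$P{\left(t \right)} = 3 - \frac{\left(1 + t\right) \left(-2 + t\right)}{7}$ ($P{\left(t \right)} = 3 - \frac{\left(t + 1\right) \left(t - 2\right)}{7} = 3 - \frac{\left(1 + t\right) \left(-2 + t\right)}{7}$)
$C + P{\left(-16 \right)} = 59 + \left(\frac{23}{7} - \frac{\left(-16\right)^{2}}{7} + \frac{1}{7} \left(-16\right)\right) = 59 - \frac{249}{7} = \frac{164}{7}$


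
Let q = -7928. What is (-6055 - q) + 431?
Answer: 2304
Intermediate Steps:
(-6055 - q) + 431 = (-6055 - 1*(-7928)) + 431 = (-6055 + 7928) + 431 = 1873 + 431 = 2304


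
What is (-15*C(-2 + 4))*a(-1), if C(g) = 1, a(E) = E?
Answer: 15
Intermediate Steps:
(-15*C(-2 + 4))*a(-1) = -15*1*(-1) = -15*(-1) = 15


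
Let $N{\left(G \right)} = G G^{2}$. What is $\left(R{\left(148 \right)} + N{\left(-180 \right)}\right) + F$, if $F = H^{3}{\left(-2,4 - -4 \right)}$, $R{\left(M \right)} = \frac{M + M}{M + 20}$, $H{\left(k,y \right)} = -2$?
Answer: $- \frac{122472131}{21} \approx -5.832 \cdot 10^{6}$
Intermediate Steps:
$N{\left(G \right)} = G^{3}$
$R{\left(M \right)} = \frac{2 M}{20 + M}$
$F = -8$ ($F = \left(-2\right)^{3} = -8$)
$\left(R{\left(148 \right)} + N{\left(-180 \right)}\right) + F = \left(2 \cdot 148 \frac{1}{20 + 148} + \left(-180\right)^{3}\right) - 8 = \left(2 \cdot 148 \cdot \frac{1}{168} - 5832000\right) - 8 = \left(\frac{37}{21} - 5832000\right) - 8 = - \frac{122471963}{21} - 8 = - \frac{122472131}{21}$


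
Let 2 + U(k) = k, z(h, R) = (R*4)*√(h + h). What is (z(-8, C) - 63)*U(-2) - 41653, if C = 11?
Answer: -41401 - 704*I ≈ -41401.0 - 704.0*I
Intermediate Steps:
z(h, R) = 4*R*√2*√h (z(h, R) = (4*R)*√(2*h) = (4*R)*(√2*√h) = 4*R*√2*√h)
U(k) = -2 + k
(z(-8, C) - 63)*U(-2) - 41653 = (4*11*√2*√(-8) - 63)*(-2 - 2) - 41653 = (4*11*√2*(2*I*√2) - 63)*(-4) - 41653 = (176*I - 63)*(-4) - 41653 = (-63 + 176*I)*(-4) - 41653 = (252 - 704*I) - 41653 = -41401 - 704*I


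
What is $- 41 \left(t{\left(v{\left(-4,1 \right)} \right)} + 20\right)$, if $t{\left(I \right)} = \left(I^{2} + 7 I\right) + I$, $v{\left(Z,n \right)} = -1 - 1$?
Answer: $-328$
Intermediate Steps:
$v{\left(Z,n \right)} = -2$
$t{\left(I \right)} = I^{2} + 8 I$
$- 41 \left(t{\left(v{\left(-4,1 \right)} \right)} + 20\right) = - 41 \left(- 2 \left(8 - 2\right) + 20\right) = - 41 \left(\left(-2\right) 6 + 20\right) = - 41 \left(-12 + 20\right) = \left(-41\right) 8 = -328$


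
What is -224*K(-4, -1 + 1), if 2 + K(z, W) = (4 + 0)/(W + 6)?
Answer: 896/3 ≈ 298.67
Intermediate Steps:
K(z, W) = -2 + 4/(6 + W) (K(z, W) = -2 + (4 + 0)/(W + 6) = -2 + 4/(6 + W))
-224*K(-4, -1 + 1) = -448*(-4 - (-1 + 1))/(6 + (-1 + 1)) = -448*(-4 - 1*0)/(6 + 0) = -448*(-4 + 0)/6 = -448*(-4)/6 = -224*(-4/3) = 896/3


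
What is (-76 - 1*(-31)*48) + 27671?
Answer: 29083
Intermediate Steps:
(-76 - 1*(-31)*48) + 27671 = (-76 + 31*48) + 27671 = (-76 + 1488) + 27671 = 1412 + 27671 = 29083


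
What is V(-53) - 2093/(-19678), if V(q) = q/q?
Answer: 21771/19678 ≈ 1.1064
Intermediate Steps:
V(q) = 1
V(-53) - 2093/(-19678) = 1 - 2093/(-19678) = 1 - 2093*(-1)/19678 = 1 - 1*(-2093/19678) = 1 + 2093/19678 = 21771/19678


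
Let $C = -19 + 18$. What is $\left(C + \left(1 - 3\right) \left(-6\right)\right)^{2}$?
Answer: $121$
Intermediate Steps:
$C = -1$
$\left(C + \left(1 - 3\right) \left(-6\right)\right)^{2} = \left(-1 + \left(1 - 3\right) \left(-6\right)\right)^{2} = \left(-1 - -12\right)^{2} = \left(-1 + 12\right)^{2} = 11^{2} = 121$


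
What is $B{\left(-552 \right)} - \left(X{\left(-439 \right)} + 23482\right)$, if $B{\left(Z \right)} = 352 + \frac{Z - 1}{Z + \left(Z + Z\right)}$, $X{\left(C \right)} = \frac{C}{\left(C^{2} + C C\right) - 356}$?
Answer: $- \frac{2458307200423}{106283736} \approx -23130.0$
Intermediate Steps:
$X{\left(C \right)} = \frac{C}{-356 + 2 C^{2}}$ ($X{\left(C \right)} = \frac{C}{\left(C^{2} + C^{2}\right) - 356} = \frac{C}{2 C^{2} - 356} = \frac{C}{-356 + 2 C^{2}}$)
$B{\left(Z \right)} = 352 + \frac{-1 + Z}{3 Z}$ ($B{\left(Z \right)} = 352 + \frac{-1 + Z}{Z + 2 Z} = 352 + \frac{-1 + Z}{3 Z}$)
$B{\left(-552 \right)} - \left(X{\left(-439 \right)} + 23482\right) = \frac{-1 + 1057 \left(-552\right)}{3 \left(-552\right)} - \left(\frac{1}{2} \left(-439\right) \frac{1}{-178 + \left(-439\right)^{2}} + 23482\right) = \frac{1}{3} \left(- \frac{1}{552}\right) \left(-1 - 583464\right) - \left(\frac{1}{2} \left(-439\right) \frac{1}{-178 + 192721} + 23482\right) = \frac{1}{3} \left(- \frac{1}{552}\right) \left(-583465\right) - \left(\frac{1}{2} \left(-439\right) \frac{1}{192543} + 23482\right) = \frac{583465}{1656} - \left(\frac{1}{2} \left(-439\right) \frac{1}{192543} + 23482\right) = \frac{583465}{1656} - \left(- \frac{439}{385086} + 23482\right) = \frac{583465}{1656} - \frac{9042589013}{385086} = - \frac{2458307200423}{106283736}$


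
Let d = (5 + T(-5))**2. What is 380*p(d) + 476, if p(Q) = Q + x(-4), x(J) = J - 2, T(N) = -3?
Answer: -284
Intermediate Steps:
x(J) = -2 + J
d = 4 (d = (5 - 3)**2 = 2**2 = 4)
p(Q) = -6 + Q (p(Q) = Q + (-2 - 4) = Q - 6 = -6 + Q)
380*p(d) + 476 = 380*(-6 + 4) + 476 = 380*(-2) + 476 = -760 + 476 = -284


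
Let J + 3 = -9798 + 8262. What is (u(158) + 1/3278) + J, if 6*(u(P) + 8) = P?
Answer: -14954233/9834 ≈ -1520.7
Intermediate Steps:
J = -1539 (J = -3 + (-9798 + 8262) = -3 - 1536 = -1539)
u(P) = -8 + P/6
(u(158) + 1/3278) + J = ((-8 + (⅙)*158) + 1/3278) - 1539 = ((-8 + 79/3) + 1/3278) - 1539 = (55/3 + 1/3278) - 1539 = 180293/9834 - 1539 = -14954233/9834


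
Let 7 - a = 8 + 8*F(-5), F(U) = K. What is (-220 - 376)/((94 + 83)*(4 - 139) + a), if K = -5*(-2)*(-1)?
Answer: 149/5954 ≈ 0.025025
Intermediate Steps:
K = -10 (K = 10*(-1) = -10)
F(U) = -10
a = 79 (a = 7 - (8 + 8*(-10)) = 7 - (8 - 80) = 7 - 1*(-72) = 7 + 72 = 79)
(-220 - 376)/((94 + 83)*(4 - 139) + a) = (-220 - 376)/((94 + 83)*(4 - 139) + 79) = -596/(177*(-135) + 79) = -596/(-23895 + 79) = -596/(-23816) = -596*(-1/23816) = 149/5954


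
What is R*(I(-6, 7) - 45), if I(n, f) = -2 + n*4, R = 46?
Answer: -3266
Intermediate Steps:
I(n, f) = -2 + 4*n
R*(I(-6, 7) - 45) = 46*((-2 + 4*(-6)) - 45) = 46*((-2 - 24) - 45) = 46*(-26 - 45) = 46*(-71) = -3266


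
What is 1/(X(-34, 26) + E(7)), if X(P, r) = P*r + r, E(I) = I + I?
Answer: -1/844 ≈ -0.0011848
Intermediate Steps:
E(I) = 2*I
X(P, r) = r + P*r
1/(X(-34, 26) + E(7)) = 1/(26*(1 - 34) + 2*7) = 1/(26*(-33) + 14) = 1/(-858 + 14) = 1/(-844) = -1/844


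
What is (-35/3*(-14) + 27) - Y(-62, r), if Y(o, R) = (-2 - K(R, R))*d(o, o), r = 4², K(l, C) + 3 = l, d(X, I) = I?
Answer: -2219/3 ≈ -739.67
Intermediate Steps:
K(l, C) = -3 + l
r = 16
Y(o, R) = o*(1 - R) (Y(o, R) = (-2 - (-3 + R))*o = (-2 + (3 - R))*o = (1 - R)*o = o*(1 - R))
(-35/3*(-14) + 27) - Y(-62, r) = (-35/3*(-14) + 27) - (-62)*(1 - 1*16) = (-35*⅓*(-14) + 27) - (-62)*(1 - 16) = (-35/3*(-14) + 27) - (-62)*(-15) = (490/3 + 27) - 1*930 = 571/3 - 930 = -2219/3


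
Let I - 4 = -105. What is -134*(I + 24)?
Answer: 10318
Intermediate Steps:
I = -101 (I = 4 - 105 = -101)
-134*(I + 24) = -134*(-101 + 24) = -134*(-77) = 10318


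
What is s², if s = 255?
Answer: 65025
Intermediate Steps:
s² = 255² = 65025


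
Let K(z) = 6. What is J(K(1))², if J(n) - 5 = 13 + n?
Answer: 576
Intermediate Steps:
J(n) = 18 + n (J(n) = 5 + (13 + n) = 18 + n)
J(K(1))² = (18 + 6)² = 24² = 576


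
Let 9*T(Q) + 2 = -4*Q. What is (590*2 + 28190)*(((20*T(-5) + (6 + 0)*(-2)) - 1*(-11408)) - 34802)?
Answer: -686259420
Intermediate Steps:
T(Q) = -2/9 - 4*Q/9 (T(Q) = -2/9 + (-4*Q)/9 = -2/9 - 4*Q/9)
(590*2 + 28190)*(((20*T(-5) + (6 + 0)*(-2)) - 1*(-11408)) - 34802) = (590*2 + 28190)*(((20*(-2/9 - 4/9*(-5)) + (6 + 0)*(-2)) - 1*(-11408)) - 34802) = (1180 + 28190)*(((20*(-2/9 + 20/9) + 6*(-2)) + 11408) - 34802) = 29370*(((20*2 - 12) + 11408) - 34802) = 29370*(((40 - 12) + 11408) - 34802) = 29370*((28 + 11408) - 34802) = 29370*(11436 - 34802) = 29370*(-23366) = -686259420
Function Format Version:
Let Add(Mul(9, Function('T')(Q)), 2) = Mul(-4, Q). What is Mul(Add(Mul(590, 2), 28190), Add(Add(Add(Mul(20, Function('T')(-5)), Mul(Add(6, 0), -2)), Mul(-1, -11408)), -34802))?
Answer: -686259420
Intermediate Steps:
Function('T')(Q) = Add(Rational(-2, 9), Mul(Rational(-4, 9), Q)) (Function('T')(Q) = Add(Rational(-2, 9), Mul(Rational(1, 9), Mul(-4, Q))) = Add(Rational(-2, 9), Mul(Rational(-4, 9), Q)))
Mul(Add(Mul(590, 2), 28190), Add(Add(Add(Mul(20, Function('T')(-5)), Mul(Add(6, 0), -2)), Mul(-1, -11408)), -34802)) = Mul(Add(Mul(590, 2), 28190), Add(Add(Add(Mul(20, Add(Rational(-2, 9), Mul(Rational(-4, 9), -5))), Mul(Add(6, 0), -2)), Mul(-1, -11408)), -34802)) = Mul(Add(1180, 28190), Add(Add(Add(Mul(20, Add(Rational(-2, 9), Rational(20, 9))), Mul(6, -2)), 11408), -34802)) = Mul(29370, Add(Add(Add(Mul(20, 2), -12), 11408), -34802)) = Mul(29370, Add(Add(Add(40, -12), 11408), -34802)) = Mul(29370, Add(Add(28, 11408), -34802)) = Mul(29370, Add(11436, -34802)) = Mul(29370, -23366) = -686259420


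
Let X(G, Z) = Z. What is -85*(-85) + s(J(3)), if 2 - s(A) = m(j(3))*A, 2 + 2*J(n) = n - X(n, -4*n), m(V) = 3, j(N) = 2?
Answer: 14415/2 ≈ 7207.5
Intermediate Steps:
J(n) = -1 + 5*n/2 (J(n) = -1 + (n - (-4)*n)/2 = -1 + (n + 4*n)/2 = -1 + (5*n)/2 = -1 + 5*n/2)
s(A) = 2 - 3*A
-85*(-85) + s(J(3)) = -85*(-85) + (2 - 3*(-1 + (5/2)*3)) = 7225 + (2 - 3*(-1 + 15/2)) = 7225 + (2 - 3*13/2) = 7225 + (2 - 39/2) = 7225 - 35/2 = 14415/2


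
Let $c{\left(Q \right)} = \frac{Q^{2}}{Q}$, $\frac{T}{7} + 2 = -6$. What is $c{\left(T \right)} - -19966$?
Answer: $19910$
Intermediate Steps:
$T = -56$ ($T = -14 + 7 \left(-6\right) = -14 - 42 = -56$)
$c{\left(Q \right)} = Q$
$c{\left(T \right)} - -19966 = -56 - -19966 = -56 + 19966 = 19910$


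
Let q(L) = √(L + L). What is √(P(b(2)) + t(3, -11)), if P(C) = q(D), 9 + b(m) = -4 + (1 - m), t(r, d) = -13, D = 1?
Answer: √(-13 + √2) ≈ 3.4038*I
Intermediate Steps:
q(L) = √2*√L (q(L) = √(2*L) = √2*√L)
b(m) = -12 - m (b(m) = -9 + (-4 + (1 - m)) = -9 + (-3 - m) = -12 - m)
P(C) = √2 (P(C) = √2*√1 = √2*1 = √2)
√(P(b(2)) + t(3, -11)) = √(√2 - 13) = √(-13 + √2)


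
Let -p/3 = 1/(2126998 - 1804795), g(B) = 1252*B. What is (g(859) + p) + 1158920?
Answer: 239975505587/107401 ≈ 2.2344e+6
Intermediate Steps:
p = -1/107401 (p = -3/(2126998 - 1804795) = -3/322203 = -3*1/322203 = -1/107401 ≈ -9.3109e-6)
(g(859) + p) + 1158920 = (1252*859 - 1/107401) + 1158920 = (1075468 - 1/107401) + 1158920 = 115506338667/107401 + 1158920 = 239975505587/107401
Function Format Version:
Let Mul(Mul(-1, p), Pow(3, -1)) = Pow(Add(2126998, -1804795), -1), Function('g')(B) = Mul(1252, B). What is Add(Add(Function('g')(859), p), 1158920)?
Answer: Rational(239975505587, 107401) ≈ 2.2344e+6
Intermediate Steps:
p = Rational(-1, 107401) (p = Mul(-3, Pow(Add(2126998, -1804795), -1)) = Mul(-3, Pow(322203, -1)) = Mul(-3, Rational(1, 322203)) = Rational(-1, 107401) ≈ -9.3109e-6)
Add(Add(Function('g')(859), p), 1158920) = Add(Add(Mul(1252, 859), Rational(-1, 107401)), 1158920) = Add(Add(1075468, Rational(-1, 107401)), 1158920) = Add(Rational(115506338667, 107401), 1158920) = Rational(239975505587, 107401)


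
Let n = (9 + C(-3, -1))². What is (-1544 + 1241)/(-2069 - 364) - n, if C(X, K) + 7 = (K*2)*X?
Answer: -51803/811 ≈ -63.875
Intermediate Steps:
C(X, K) = -7 + 2*K*X (C(X, K) = -7 + (K*2)*X = -7 + (2*K)*X = -7 + 2*K*X)
n = 64 (n = (9 + (-7 + 2*(-1)*(-3)))² = (9 + (-7 + 6))² = (9 - 1)² = 8² = 64)
(-1544 + 1241)/(-2069 - 364) - n = (-1544 + 1241)/(-2069 - 364) - 1*64 = -303/(-2433) - 64 = -303*(-1/2433) - 64 = 101/811 - 64 = -51803/811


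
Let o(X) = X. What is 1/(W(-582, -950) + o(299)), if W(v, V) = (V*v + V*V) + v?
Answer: 1/1455117 ≈ 6.8723e-7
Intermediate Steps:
W(v, V) = v + V² + V*v (W(v, V) = (V*v + V²) + v = (V² + V*v) + v = v + V² + V*v)
1/(W(-582, -950) + o(299)) = 1/((-582 + (-950)² - 950*(-582)) + 299) = 1/((-582 + 902500 + 552900) + 299) = 1/(1454818 + 299) = 1/1455117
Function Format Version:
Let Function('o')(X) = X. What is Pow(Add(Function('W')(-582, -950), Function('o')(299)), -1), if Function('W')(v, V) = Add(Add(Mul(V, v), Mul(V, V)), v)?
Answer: Rational(1, 1455117) ≈ 6.8723e-7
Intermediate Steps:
Function('W')(v, V) = Add(v, Pow(V, 2), Mul(V, v)) (Function('W')(v, V) = Add(Add(Mul(V, v), Pow(V, 2)), v) = Add(Add(Pow(V, 2), Mul(V, v)), v) = Add(v, Pow(V, 2), Mul(V, v)))
Pow(Add(Function('W')(-582, -950), Function('o')(299)), -1) = Pow(Add(Add(-582, Pow(-950, 2), Mul(-950, -582)), 299), -1) = Pow(Add(Add(-582, 902500, 552900), 299), -1) = Pow(Add(1454818, 299), -1) = Pow(1455117, -1) = Rational(1, 1455117)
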